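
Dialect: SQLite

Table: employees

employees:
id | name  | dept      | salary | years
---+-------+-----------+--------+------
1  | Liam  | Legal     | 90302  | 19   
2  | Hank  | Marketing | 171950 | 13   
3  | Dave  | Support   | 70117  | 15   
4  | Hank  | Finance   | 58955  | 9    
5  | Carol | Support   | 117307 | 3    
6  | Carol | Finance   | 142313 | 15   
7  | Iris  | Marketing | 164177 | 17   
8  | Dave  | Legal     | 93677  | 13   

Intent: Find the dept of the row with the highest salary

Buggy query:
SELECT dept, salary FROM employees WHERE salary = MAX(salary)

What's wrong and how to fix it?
Bug: MAX(salary) is an aggregate and cannot be used directly in WHERE

Fix: Use a subquery: WHERE salary = (SELECT MAX(salary) FROM employees)

Corrected query:
SELECT dept, salary FROM employees WHERE salary = (SELECT MAX(salary) FROM employees)

Result:
dept      | salary
----------+-------
Marketing | 171950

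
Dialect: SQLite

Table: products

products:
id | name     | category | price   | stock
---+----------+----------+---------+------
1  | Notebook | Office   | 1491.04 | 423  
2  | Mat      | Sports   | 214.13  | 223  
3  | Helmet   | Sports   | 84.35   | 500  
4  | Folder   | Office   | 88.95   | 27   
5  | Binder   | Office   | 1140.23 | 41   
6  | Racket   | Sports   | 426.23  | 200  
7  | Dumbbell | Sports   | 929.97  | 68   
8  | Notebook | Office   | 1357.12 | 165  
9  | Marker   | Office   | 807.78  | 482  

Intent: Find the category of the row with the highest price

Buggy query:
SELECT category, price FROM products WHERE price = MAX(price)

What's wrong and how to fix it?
Bug: WHERE is evaluated per row; an aggregate over the whole table isn't defined there

Fix: Wrap MAX in a scalar subquery so WHERE compares against a single value

Corrected query:
SELECT category, price FROM products WHERE price = (SELECT MAX(price) FROM products)

Result:
category | price  
---------+--------
Office   | 1491.04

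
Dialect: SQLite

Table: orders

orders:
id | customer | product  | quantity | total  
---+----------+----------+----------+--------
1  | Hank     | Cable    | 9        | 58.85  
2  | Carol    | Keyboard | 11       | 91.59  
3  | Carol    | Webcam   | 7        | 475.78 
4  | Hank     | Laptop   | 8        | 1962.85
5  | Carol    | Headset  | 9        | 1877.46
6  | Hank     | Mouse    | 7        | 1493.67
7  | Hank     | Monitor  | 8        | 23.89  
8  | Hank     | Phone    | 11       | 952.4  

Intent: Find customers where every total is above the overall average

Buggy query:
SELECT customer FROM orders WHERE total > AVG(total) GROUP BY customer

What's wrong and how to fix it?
Bug: AVG() is an aggregate; it can't sit directly in WHERE

Fix: Use a subquery for AVG and a HAVING MIN(...) filter so the condition holds for every row in the group

Corrected query:
SELECT customer FROM orders GROUP BY customer HAVING MIN(total) > (SELECT AVG(total) FROM orders)

Result:
(no rows)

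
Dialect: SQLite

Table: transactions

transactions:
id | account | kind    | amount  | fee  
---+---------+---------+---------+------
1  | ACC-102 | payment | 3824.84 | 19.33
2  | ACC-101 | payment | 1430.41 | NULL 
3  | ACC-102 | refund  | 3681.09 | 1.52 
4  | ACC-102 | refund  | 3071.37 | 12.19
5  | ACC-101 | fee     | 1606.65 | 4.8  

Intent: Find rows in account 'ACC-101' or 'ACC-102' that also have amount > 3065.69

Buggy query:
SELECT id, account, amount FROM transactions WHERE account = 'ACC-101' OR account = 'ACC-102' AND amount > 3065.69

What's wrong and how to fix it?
Bug: AND binds tighter than OR, so this parses as account = 'ACC-101' OR (account = 'ACC-102' AND amount > 3065.69)

Fix: Add parentheses around the OR so the AND applies to both alternatives

Corrected query:
SELECT id, account, amount FROM transactions WHERE (account = 'ACC-101' OR account = 'ACC-102') AND amount > 3065.69

Result:
id | account | amount 
---+---------+--------
1  | ACC-102 | 3824.84
3  | ACC-102 | 3681.09
4  | ACC-102 | 3071.37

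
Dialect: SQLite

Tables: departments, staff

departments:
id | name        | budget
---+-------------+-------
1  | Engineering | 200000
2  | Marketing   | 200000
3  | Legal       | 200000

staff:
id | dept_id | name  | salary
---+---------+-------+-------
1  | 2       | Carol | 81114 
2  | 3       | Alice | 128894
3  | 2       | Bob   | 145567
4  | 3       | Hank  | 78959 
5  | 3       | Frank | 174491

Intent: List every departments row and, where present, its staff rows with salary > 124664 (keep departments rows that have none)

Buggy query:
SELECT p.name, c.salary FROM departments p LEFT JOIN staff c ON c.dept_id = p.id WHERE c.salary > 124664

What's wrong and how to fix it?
Bug: Filtering c.salary in WHERE discards the NULL rows produced by LEFT JOIN, turning it into an inner join

Fix: Put 'c.salary > 124664' in the JOIN's ON clause instead of WHERE

Corrected query:
SELECT p.name, c.salary FROM departments p LEFT JOIN staff c ON c.dept_id = p.id AND c.salary > 124664

Result:
name        | salary
------------+-------
Engineering | NULL  
Marketing   | 145567
Legal       | 128894
Legal       | 174491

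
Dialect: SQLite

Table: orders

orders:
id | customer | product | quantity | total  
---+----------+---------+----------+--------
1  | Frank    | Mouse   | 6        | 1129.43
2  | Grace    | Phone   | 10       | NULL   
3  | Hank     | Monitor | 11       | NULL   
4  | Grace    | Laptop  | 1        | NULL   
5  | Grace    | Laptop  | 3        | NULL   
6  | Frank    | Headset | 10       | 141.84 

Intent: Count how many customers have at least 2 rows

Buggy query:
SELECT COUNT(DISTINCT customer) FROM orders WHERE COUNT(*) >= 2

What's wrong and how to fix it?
Bug: WHERE filters individual rows, not groups, so a group-level COUNT is invalid there

Fix: Group first with HAVING COUNT(*) >= 2, then COUNT the resulting groups

Corrected query:
SELECT COUNT(*) FROM (SELECT customer FROM orders GROUP BY customer HAVING COUNT(*) >= 2)

Result:
COUNT(*)
--------
2       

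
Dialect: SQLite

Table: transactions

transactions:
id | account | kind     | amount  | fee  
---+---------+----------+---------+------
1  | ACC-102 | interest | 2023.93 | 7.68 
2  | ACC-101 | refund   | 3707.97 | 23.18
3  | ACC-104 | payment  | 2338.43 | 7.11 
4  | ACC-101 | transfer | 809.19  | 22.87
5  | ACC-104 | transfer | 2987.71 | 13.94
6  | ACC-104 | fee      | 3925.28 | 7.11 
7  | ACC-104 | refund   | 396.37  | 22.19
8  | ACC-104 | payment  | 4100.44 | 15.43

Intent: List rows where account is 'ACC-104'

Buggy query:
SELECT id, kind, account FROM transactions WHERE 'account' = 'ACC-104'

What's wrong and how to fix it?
Bug: 'account' in single quotes is a string literal, not the column; the comparison is literal-vs-literal and never true

Fix: Reference the column as account without single quotes

Corrected query:
SELECT id, kind, account FROM transactions WHERE account = 'ACC-104'

Result:
id | kind     | account
---+----------+--------
3  | payment  | ACC-104
5  | transfer | ACC-104
6  | fee      | ACC-104
7  | refund   | ACC-104
8  | payment  | ACC-104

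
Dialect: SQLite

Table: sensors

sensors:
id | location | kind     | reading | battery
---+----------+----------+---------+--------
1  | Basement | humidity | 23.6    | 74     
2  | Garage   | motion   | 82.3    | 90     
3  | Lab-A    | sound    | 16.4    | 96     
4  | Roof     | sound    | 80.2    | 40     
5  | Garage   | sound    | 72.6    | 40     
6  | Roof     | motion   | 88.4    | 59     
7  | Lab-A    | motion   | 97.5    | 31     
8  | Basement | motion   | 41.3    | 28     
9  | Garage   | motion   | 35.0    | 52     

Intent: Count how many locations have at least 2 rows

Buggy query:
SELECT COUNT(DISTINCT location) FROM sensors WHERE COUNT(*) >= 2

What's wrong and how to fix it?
Bug: COUNT(*) cannot appear in WHERE; the per-group count doesn't exist yet

Fix: Group first with HAVING COUNT(*) >= 2, then COUNT the resulting groups

Corrected query:
SELECT COUNT(*) FROM (SELECT location FROM sensors GROUP BY location HAVING COUNT(*) >= 2)

Result:
COUNT(*)
--------
4       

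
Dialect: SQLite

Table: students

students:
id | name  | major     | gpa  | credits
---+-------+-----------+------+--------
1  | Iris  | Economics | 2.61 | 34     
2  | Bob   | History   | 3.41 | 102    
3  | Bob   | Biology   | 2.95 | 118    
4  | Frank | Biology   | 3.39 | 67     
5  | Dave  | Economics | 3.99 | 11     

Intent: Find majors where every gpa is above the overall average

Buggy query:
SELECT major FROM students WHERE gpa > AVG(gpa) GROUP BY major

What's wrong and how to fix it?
Bug: WHERE evaluates per row before aggregation, so AVG() is unavailable

Fix: Compute the overall average in a scalar subquery and compare each group's MIN against it in HAVING

Corrected query:
SELECT major FROM students GROUP BY major HAVING MIN(gpa) > (SELECT AVG(gpa) FROM students)

Result:
major  
-------
History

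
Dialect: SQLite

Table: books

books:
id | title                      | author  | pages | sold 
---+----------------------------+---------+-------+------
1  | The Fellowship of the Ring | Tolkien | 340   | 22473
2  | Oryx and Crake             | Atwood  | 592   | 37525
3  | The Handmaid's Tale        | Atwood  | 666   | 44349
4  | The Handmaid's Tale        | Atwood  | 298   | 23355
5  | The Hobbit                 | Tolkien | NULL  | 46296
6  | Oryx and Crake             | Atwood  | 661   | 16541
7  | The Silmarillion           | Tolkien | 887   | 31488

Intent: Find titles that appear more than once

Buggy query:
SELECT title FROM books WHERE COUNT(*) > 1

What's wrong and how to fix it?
Bug: WHERE can't reference COUNT(*); aggregates are computed after WHERE

Fix: GROUP BY title, then filter groups with HAVING COUNT(*) > 1

Corrected query:
SELECT title FROM books GROUP BY title HAVING COUNT(*) > 1

Result:
title              
-------------------
Oryx and Crake     
The Handmaid's Tale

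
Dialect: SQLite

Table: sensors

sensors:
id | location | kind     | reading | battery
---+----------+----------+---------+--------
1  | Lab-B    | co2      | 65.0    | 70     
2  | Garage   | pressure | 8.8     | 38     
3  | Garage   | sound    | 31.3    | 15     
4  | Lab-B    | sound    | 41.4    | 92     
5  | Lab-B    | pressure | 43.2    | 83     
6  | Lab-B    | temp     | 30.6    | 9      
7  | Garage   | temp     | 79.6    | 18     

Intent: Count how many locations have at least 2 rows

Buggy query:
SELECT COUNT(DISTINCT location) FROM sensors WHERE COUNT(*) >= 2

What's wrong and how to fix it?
Bug: WHERE filters individual rows, not groups, so a group-level COUNT is invalid there

Fix: Group first with HAVING COUNT(*) >= 2, then COUNT the resulting groups

Corrected query:
SELECT COUNT(*) FROM (SELECT location FROM sensors GROUP BY location HAVING COUNT(*) >= 2)

Result:
COUNT(*)
--------
2       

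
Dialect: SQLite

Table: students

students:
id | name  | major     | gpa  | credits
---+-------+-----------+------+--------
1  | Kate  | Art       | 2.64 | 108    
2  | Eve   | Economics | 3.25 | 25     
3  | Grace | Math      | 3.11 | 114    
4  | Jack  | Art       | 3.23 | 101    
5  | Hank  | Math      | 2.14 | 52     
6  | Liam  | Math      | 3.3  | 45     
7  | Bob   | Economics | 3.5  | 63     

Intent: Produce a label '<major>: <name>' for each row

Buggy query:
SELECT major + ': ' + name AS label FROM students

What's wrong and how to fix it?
Bug: '+' is numeric addition; on text columns SQLite converts them to 0 instead of concatenating

Fix: Replace + with || to concatenate text

Corrected query:
SELECT major || ': ' || name AS label FROM students

Result:
label         
--------------
Art: Kate     
Economics: Eve
Math: Grace   
Art: Jack     
Math: Hank    
Math: Liam    
Economics: Bob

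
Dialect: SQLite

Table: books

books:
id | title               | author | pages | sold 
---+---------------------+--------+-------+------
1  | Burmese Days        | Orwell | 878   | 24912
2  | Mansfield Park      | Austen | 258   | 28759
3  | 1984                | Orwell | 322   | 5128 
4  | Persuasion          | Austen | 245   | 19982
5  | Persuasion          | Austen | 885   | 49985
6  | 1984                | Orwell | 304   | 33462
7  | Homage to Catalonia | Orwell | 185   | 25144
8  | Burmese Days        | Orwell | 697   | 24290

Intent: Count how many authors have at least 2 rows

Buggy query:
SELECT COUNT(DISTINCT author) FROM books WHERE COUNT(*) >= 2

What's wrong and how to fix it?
Bug: WHERE filters individual rows, not groups, so a group-level COUNT is invalid there

Fix: Use a subquery that GROUPs and filters with HAVING, then count its rows

Corrected query:
SELECT COUNT(*) FROM (SELECT author FROM books GROUP BY author HAVING COUNT(*) >= 2)

Result:
COUNT(*)
--------
2       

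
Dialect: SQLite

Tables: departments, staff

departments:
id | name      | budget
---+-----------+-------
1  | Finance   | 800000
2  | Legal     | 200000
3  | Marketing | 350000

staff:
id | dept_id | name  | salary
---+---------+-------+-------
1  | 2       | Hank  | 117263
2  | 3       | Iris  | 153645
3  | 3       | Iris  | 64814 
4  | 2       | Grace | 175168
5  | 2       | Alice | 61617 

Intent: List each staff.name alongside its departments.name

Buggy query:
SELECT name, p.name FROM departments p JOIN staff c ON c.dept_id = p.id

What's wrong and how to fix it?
Bug: 'name' exists in both joined tables, so the database can't tell which one is meant

Fix: Prefix ambiguous columns with the table alias

Corrected query:
SELECT c.name, p.name FROM departments p JOIN staff c ON c.dept_id = p.id

Result:
name  | name     
------+----------
Hank  | Legal    
Iris  | Marketing
Iris  | Marketing
Grace | Legal    
Alice | Legal    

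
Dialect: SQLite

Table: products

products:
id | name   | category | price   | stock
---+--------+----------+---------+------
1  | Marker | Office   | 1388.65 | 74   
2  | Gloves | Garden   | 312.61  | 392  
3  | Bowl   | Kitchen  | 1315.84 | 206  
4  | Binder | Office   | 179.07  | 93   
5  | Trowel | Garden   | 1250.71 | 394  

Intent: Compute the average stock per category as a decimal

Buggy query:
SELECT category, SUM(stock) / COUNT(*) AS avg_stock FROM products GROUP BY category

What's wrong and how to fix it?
Bug: Both operands are integers, so '/' performs integer division and truncates

Fix: Multiply by 1.0 (or CAST to REAL) to force floating-point division

Corrected query:
SELECT category, SUM(stock) * 1.0 / COUNT(*) AS avg_stock FROM products GROUP BY category

Result:
category | avg_stock
---------+----------
Garden   | 393      
Kitchen  | 206      
Office   | 83.5     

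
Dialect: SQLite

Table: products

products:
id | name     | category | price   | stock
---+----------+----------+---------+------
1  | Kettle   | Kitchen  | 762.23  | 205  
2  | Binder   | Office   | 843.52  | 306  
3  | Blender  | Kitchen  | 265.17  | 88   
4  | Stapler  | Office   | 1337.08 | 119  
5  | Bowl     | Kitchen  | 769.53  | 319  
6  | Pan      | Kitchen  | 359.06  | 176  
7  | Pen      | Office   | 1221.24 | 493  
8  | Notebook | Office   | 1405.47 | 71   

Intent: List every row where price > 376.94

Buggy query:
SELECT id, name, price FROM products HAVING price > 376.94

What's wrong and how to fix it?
Bug: This is a non-aggregate query (no GROUP BY, no aggregates), so in SQLite the HAVING clause is invalid here; a row-level condition belongs in WHERE

Fix: Replace HAVING with WHERE since the condition applies to individual rows

Corrected query:
SELECT id, name, price FROM products WHERE price > 376.94

Result:
id | name     | price  
---+----------+--------
1  | Kettle   | 762.23 
2  | Binder   | 843.52 
4  | Stapler  | 1337.08
5  | Bowl     | 769.53 
7  | Pen      | 1221.24
8  | Notebook | 1405.47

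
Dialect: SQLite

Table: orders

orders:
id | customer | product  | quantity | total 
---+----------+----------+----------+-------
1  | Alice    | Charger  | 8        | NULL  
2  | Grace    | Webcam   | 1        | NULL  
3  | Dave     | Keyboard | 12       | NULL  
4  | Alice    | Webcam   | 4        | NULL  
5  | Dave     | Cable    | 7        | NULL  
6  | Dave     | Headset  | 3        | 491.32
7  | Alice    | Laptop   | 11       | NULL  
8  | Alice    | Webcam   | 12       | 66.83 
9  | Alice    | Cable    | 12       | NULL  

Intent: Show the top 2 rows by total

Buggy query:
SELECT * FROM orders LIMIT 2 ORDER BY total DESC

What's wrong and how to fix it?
Bug: ORDER BY cannot follow LIMIT; LIMIT is the final clause

Fix: Swap the clauses: ORDER BY first, then LIMIT

Corrected query:
SELECT * FROM orders ORDER BY total DESC LIMIT 2

Result:
id | customer | product | quantity | total 
---+----------+---------+----------+-------
6  | Dave     | Headset | 3        | 491.32
8  | Alice    | Webcam  | 12       | 66.83 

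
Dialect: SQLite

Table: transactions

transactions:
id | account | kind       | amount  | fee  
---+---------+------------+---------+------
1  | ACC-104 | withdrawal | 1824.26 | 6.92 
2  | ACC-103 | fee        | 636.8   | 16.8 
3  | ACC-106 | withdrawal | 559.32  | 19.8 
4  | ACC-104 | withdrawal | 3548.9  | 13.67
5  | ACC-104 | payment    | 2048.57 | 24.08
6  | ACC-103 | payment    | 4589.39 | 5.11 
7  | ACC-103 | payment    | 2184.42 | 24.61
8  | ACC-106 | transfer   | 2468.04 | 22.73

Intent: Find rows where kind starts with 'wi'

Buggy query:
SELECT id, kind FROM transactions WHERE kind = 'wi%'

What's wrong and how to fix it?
Bug: '=' compares the literal string including the % character; pattern matching needs LIKE

Fix: Use LIKE for wildcard pattern matching

Corrected query:
SELECT id, kind FROM transactions WHERE kind LIKE 'wi%'

Result:
id | kind      
---+-----------
1  | withdrawal
3  | withdrawal
4  | withdrawal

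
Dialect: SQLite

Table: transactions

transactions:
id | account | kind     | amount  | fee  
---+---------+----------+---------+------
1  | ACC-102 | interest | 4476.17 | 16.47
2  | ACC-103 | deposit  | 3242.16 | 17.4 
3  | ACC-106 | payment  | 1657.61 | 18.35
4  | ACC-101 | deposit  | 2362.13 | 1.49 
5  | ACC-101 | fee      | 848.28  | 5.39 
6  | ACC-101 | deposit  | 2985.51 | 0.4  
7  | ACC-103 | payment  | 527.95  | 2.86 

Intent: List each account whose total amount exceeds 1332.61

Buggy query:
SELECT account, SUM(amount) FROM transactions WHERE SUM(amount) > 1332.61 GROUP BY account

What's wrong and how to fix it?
Bug: WHERE runs before GROUP BY, so aggregates aren't available there

Fix: Move the aggregate condition to a HAVING clause

Corrected query:
SELECT account, SUM(amount) FROM transactions GROUP BY account HAVING SUM(amount) > 1332.61

Result:
account | SUM(amount)
--------+------------
ACC-101 | 6195.92    
ACC-102 | 4476.17    
ACC-103 | 3770.11    
ACC-106 | 1657.61    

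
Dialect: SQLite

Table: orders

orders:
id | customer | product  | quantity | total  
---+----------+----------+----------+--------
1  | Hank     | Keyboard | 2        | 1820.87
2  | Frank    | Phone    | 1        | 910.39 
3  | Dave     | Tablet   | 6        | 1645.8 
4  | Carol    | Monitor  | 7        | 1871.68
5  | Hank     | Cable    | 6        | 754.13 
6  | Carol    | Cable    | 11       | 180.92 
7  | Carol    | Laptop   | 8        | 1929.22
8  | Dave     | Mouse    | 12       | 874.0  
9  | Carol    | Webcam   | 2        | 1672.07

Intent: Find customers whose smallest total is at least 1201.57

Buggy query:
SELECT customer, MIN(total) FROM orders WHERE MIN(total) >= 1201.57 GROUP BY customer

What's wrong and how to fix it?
Bug: Aggregates like MIN are computed per group after WHERE runs

Fix: Replace WHERE with HAVING after the GROUP BY

Corrected query:
SELECT customer, MIN(total) FROM orders GROUP BY customer HAVING MIN(total) >= 1201.57

Result:
(no rows)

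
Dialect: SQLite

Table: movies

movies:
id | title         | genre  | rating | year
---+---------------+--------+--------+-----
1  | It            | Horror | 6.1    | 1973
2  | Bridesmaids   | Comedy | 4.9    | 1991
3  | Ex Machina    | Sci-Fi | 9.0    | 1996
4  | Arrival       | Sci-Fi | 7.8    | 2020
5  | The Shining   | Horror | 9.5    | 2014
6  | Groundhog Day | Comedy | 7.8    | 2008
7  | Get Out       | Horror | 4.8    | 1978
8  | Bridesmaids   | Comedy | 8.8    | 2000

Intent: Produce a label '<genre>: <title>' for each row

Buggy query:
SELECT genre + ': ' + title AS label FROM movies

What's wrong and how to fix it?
Bug: '+' is numeric addition; on text columns SQLite converts them to 0 instead of concatenating

Fix: Use the || operator for string concatenation

Corrected query:
SELECT genre || ': ' || title AS label FROM movies

Result:
label                
---------------------
Horror: It           
Comedy: Bridesmaids  
Sci-Fi: Ex Machina   
Sci-Fi: Arrival      
Horror: The Shining  
Comedy: Groundhog Day
Horror: Get Out      
Comedy: Bridesmaids  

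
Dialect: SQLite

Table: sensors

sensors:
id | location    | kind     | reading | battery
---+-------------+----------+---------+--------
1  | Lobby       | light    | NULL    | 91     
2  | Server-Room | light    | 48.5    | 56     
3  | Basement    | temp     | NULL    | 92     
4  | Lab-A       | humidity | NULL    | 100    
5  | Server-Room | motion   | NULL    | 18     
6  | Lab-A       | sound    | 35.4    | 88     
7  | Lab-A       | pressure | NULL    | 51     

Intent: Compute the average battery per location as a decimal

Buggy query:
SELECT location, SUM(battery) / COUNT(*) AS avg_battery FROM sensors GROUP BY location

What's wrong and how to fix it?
Bug: Both operands are integers, so '/' performs integer division and truncates

Fix: Cast one side to REAL so the division keeps the fractional part

Corrected query:
SELECT location, SUM(battery) * 1.0 / COUNT(*) AS avg_battery FROM sensors GROUP BY location

Result:
location    | avg_battery
------------+------------
Basement    | 92         
Lab-A       | 79.666667  
Lobby       | 91         
Server-Room | 37         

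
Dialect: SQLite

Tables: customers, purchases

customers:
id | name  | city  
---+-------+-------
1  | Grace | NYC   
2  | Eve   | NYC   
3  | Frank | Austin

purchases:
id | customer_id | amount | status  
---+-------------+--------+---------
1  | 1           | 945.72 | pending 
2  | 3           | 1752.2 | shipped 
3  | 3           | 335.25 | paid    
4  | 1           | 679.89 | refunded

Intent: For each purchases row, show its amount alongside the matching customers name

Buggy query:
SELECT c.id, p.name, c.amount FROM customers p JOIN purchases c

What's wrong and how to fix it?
Bug: JOIN with no ON clause produces a cartesian product; every purchases row pairs with every customers row

Fix: Specify the join condition linking the foreign key to the parent id

Corrected query:
SELECT c.id, p.name, c.amount FROM customers p JOIN purchases c ON c.customer_id = p.id

Result:
id | name  | amount
---+-------+-------
1  | Grace | 945.72
2  | Frank | 1752.2
3  | Frank | 335.25
4  | Grace | 679.89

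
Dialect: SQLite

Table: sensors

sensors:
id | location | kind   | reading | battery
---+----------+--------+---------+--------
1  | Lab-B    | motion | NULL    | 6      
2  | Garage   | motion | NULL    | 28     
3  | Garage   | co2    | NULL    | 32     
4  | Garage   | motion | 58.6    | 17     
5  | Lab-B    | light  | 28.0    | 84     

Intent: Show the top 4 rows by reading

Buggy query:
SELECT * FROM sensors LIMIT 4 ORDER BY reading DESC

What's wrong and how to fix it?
Bug: ORDER BY cannot follow LIMIT; LIMIT is the final clause

Fix: Sort with ORDER BY, then apply LIMIT

Corrected query:
SELECT * FROM sensors ORDER BY reading DESC LIMIT 4

Result:
id | location | kind   | reading | battery
---+----------+--------+---------+--------
4  | Garage   | motion | 58.6    | 17     
5  | Lab-B    | light  | 28      | 84     
1  | Lab-B    | motion | NULL    | 6      
2  | Garage   | motion | NULL    | 28     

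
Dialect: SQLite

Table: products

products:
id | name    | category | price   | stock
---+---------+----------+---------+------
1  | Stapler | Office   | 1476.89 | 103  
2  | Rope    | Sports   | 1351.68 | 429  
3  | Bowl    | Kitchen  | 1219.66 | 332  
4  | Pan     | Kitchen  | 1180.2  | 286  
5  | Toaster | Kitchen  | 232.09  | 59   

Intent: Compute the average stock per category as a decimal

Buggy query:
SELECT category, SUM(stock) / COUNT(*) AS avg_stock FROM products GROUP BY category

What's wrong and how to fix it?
Bug: Both operands are integers, so '/' performs integer division and truncates

Fix: Cast one side to REAL so the division keeps the fractional part

Corrected query:
SELECT category, SUM(stock) * 1.0 / COUNT(*) AS avg_stock FROM products GROUP BY category

Result:
category | avg_stock 
---------+-----------
Kitchen  | 225.666667
Office   | 103       
Sports   | 429       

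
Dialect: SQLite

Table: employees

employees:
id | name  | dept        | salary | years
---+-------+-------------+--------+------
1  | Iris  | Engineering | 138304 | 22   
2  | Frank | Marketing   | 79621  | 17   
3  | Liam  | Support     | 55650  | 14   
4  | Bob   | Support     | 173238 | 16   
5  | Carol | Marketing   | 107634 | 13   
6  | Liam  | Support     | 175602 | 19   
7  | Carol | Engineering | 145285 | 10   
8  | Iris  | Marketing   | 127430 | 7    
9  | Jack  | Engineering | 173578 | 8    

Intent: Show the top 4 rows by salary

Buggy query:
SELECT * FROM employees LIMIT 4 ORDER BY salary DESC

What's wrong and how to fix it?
Bug: ORDER BY cannot follow LIMIT; LIMIT is the final clause

Fix: Sort with ORDER BY, then apply LIMIT

Corrected query:
SELECT * FROM employees ORDER BY salary DESC LIMIT 4

Result:
id | name  | dept        | salary | years
---+-------+-------------+--------+------
6  | Liam  | Support     | 175602 | 19   
9  | Jack  | Engineering | 173578 | 8    
4  | Bob   | Support     | 173238 | 16   
7  | Carol | Engineering | 145285 | 10   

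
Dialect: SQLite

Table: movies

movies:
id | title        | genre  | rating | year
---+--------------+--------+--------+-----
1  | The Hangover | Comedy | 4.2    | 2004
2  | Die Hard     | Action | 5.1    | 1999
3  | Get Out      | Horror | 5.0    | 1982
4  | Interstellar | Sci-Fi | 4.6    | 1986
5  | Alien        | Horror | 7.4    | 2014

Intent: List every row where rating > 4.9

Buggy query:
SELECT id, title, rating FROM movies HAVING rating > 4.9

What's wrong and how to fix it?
Bug: This is a non-aggregate query (no GROUP BY, no aggregates), so in SQLite the HAVING clause is invalid here; a row-level condition belongs in WHERE

Fix: Use WHERE for row-level filtering

Corrected query:
SELECT id, title, rating FROM movies WHERE rating > 4.9

Result:
id | title    | rating
---+----------+-------
2  | Die Hard | 5.1   
3  | Get Out  | 5     
5  | Alien    | 7.4   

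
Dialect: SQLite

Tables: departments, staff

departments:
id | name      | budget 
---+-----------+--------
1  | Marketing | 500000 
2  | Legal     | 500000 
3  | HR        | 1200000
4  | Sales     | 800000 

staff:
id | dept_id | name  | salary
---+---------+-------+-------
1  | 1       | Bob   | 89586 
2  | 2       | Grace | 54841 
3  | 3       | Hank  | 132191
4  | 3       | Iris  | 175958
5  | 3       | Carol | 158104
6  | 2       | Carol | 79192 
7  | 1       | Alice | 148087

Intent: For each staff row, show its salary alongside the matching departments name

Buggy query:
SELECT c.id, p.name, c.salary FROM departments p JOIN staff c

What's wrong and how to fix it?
Bug: JOIN with no ON clause produces a cartesian product; every staff row pairs with every departments row

Fix: Specify the join condition linking the foreign key to the parent id

Corrected query:
SELECT c.id, p.name, c.salary FROM departments p JOIN staff c ON c.dept_id = p.id

Result:
id | name      | salary
---+-----------+-------
1  | Marketing | 89586 
2  | Legal     | 54841 
3  | HR        | 132191
4  | HR        | 175958
5  | HR        | 158104
6  | Legal     | 79192 
7  | Marketing | 148087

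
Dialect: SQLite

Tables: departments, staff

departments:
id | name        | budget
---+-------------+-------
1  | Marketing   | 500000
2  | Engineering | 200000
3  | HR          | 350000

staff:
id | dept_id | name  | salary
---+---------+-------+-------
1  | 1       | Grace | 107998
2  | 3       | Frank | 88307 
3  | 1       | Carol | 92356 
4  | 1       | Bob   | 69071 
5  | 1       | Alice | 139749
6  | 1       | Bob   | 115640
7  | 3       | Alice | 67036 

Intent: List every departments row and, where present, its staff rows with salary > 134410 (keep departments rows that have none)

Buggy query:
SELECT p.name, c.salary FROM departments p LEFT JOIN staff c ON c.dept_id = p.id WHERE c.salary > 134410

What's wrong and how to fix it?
Bug: Filtering c.salary in WHERE discards the NULL rows produced by LEFT JOIN, turning it into an inner join

Fix: Move the right-table condition into the ON clause so unmatched parents are kept

Corrected query:
SELECT p.name, c.salary FROM departments p LEFT JOIN staff c ON c.dept_id = p.id AND c.salary > 134410

Result:
name        | salary
------------+-------
Marketing   | 139749
Engineering | NULL  
HR          | NULL  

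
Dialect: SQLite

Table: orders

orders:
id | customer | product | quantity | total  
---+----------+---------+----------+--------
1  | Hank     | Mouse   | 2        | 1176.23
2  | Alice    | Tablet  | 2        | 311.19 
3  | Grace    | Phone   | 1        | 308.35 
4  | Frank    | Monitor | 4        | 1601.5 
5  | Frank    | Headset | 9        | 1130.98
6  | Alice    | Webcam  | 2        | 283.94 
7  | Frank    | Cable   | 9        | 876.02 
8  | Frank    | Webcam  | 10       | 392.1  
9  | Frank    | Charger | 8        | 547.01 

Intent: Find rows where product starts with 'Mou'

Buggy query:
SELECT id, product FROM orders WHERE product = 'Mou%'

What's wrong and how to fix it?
Bug: Wildcards only work with LIKE; '=' treats '%' as a literal character

Fix: Replace '=' with LIKE so 'Mou%' is treated as a pattern

Corrected query:
SELECT id, product FROM orders WHERE product LIKE 'Mou%'

Result:
id | product
---+--------
1  | Mouse  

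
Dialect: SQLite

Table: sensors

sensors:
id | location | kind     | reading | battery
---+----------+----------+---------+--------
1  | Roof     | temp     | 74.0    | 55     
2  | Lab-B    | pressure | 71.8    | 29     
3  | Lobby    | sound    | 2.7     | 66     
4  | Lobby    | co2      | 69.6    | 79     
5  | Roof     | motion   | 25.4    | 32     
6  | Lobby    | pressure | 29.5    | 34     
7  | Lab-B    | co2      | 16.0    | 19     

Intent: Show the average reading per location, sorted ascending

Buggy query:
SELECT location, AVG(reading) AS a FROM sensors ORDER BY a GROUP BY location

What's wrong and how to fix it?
Bug: GROUP BY must precede ORDER BY

Fix: Reorder: SELECT … FROM … GROUP BY … ORDER BY …

Corrected query:
SELECT location, AVG(reading) AS a FROM sensors GROUP BY location ORDER BY a

Result:
location | a        
---------+----------
Lobby    | 33.933333
Lab-B    | 43.9     
Roof     | 49.7     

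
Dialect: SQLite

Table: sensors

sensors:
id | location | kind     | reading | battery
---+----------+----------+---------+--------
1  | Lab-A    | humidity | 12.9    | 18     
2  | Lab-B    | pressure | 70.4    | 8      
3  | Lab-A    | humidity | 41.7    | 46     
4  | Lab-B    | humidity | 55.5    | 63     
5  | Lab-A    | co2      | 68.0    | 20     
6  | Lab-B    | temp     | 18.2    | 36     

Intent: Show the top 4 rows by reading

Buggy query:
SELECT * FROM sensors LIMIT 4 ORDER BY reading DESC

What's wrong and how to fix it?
Bug: LIMIT must come after ORDER BY

Fix: Swap the clauses: ORDER BY first, then LIMIT

Corrected query:
SELECT * FROM sensors ORDER BY reading DESC LIMIT 4

Result:
id | location | kind     | reading | battery
---+----------+----------+---------+--------
2  | Lab-B    | pressure | 70.4    | 8      
5  | Lab-A    | co2      | 68      | 20     
4  | Lab-B    | humidity | 55.5    | 63     
3  | Lab-A    | humidity | 41.7    | 46     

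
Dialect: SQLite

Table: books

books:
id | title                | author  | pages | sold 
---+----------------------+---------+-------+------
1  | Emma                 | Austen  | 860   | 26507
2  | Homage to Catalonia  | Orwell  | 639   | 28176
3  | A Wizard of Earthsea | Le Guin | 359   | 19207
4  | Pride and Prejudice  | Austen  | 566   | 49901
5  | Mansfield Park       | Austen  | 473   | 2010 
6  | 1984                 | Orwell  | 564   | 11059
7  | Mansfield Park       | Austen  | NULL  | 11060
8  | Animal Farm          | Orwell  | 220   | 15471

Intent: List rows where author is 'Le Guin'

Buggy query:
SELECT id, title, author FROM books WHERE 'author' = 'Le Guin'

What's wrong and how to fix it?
Bug: Single quotes denote string literals in SQL; the column name is being compared as a constant string

Fix: Remove the quotes around the column name (or use double quotes for an identifier)

Corrected query:
SELECT id, title, author FROM books WHERE author = 'Le Guin'

Result:
id | title                | author 
---+----------------------+--------
3  | A Wizard of Earthsea | Le Guin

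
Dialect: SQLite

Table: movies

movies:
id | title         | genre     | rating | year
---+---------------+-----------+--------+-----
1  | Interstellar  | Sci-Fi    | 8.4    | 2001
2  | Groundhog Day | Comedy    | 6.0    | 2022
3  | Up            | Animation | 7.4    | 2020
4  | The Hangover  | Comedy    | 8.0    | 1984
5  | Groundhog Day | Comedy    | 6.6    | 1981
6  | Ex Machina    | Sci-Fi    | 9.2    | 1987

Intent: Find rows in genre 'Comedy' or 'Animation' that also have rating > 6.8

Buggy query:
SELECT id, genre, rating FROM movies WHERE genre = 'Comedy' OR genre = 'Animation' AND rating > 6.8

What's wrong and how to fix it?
Bug: Without parentheses, AND is evaluated before OR, so the rating filter only applies to the 'Animation' branch

Fix: Add parentheses around the OR so the AND applies to both alternatives

Corrected query:
SELECT id, genre, rating FROM movies WHERE (genre = 'Comedy' OR genre = 'Animation') AND rating > 6.8

Result:
id | genre     | rating
---+-----------+-------
3  | Animation | 7.4   
4  | Comedy    | 8     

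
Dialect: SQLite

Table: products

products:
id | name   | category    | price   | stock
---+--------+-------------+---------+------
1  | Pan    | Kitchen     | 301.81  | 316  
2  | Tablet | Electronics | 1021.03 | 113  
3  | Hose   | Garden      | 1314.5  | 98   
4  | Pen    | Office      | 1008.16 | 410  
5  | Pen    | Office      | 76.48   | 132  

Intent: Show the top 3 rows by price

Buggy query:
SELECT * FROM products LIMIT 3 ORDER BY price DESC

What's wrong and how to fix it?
Bug: ORDER BY cannot follow LIMIT; LIMIT is the final clause

Fix: Sort with ORDER BY, then apply LIMIT

Corrected query:
SELECT * FROM products ORDER BY price DESC LIMIT 3

Result:
id | name   | category    | price   | stock
---+--------+-------------+---------+------
3  | Hose   | Garden      | 1314.5  | 98   
2  | Tablet | Electronics | 1021.03 | 113  
4  | Pen    | Office      | 1008.16 | 410  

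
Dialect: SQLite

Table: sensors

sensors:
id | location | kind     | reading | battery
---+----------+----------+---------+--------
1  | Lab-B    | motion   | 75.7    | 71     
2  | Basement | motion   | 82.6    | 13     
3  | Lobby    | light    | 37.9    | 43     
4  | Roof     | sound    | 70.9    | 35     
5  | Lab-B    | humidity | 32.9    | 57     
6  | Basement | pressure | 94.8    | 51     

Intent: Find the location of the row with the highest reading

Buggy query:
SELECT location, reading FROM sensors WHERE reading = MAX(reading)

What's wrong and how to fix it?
Bug: MAX(reading) is an aggregate and cannot be used directly in WHERE

Fix: Wrap MAX in a scalar subquery so WHERE compares against a single value

Corrected query:
SELECT location, reading FROM sensors WHERE reading = (SELECT MAX(reading) FROM sensors)

Result:
location | reading
---------+--------
Basement | 94.8   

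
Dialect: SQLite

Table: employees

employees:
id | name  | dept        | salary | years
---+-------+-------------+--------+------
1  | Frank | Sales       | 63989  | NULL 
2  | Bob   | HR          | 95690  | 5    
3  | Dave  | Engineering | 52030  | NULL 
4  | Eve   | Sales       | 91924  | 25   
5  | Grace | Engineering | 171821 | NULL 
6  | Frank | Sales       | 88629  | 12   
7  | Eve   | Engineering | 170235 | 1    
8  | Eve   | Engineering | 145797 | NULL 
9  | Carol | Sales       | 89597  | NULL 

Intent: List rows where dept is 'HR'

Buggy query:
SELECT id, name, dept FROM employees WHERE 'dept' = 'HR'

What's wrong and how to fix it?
Bug: Single quotes denote string literals in SQL; the column name is being compared as a constant string

Fix: Remove the quotes around the column name (or use double quotes for an identifier)

Corrected query:
SELECT id, name, dept FROM employees WHERE dept = 'HR'

Result:
id | name | dept
---+------+-----
2  | Bob  | HR  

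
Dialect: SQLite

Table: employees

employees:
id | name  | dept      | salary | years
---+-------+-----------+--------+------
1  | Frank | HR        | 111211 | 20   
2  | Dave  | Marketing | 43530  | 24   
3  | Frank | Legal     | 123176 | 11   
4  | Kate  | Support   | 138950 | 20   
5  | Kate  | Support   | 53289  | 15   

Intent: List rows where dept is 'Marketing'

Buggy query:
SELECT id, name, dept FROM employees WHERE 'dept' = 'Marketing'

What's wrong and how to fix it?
Bug: 'dept' in single quotes is a string literal, not the column; the comparison is literal-vs-literal and never true

Fix: Remove the quotes around the column name (or use double quotes for an identifier)

Corrected query:
SELECT id, name, dept FROM employees WHERE dept = 'Marketing'

Result:
id | name | dept     
---+------+----------
2  | Dave | Marketing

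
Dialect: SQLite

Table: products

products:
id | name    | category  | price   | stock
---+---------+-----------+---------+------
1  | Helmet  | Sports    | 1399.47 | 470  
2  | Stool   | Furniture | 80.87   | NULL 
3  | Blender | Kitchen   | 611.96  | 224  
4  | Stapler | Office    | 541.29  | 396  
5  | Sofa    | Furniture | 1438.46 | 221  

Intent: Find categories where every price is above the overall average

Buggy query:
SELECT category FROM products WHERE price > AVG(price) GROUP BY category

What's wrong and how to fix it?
Bug: WHERE evaluates per row before aggregation, so AVG() is unavailable

Fix: Use a subquery for AVG and a HAVING MIN(...) filter so the condition holds for every row in the group

Corrected query:
SELECT category FROM products GROUP BY category HAVING MIN(price) > (SELECT AVG(price) FROM products)

Result:
category
--------
Sports  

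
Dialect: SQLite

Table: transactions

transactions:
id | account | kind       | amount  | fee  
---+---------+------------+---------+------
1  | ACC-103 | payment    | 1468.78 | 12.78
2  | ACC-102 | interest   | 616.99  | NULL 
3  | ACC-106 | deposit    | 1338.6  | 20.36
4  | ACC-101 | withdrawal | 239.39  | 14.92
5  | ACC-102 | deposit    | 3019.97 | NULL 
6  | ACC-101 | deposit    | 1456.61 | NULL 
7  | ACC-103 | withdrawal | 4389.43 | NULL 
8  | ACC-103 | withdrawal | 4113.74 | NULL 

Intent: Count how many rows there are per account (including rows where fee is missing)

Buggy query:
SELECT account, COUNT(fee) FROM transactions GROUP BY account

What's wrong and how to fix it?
Bug: COUNT(fee) skips NULLs, so groups with missing fee are undercounted

Fix: Replace COUNT(fee) with COUNT(*)

Corrected query:
SELECT account, COUNT(*) FROM transactions GROUP BY account

Result:
account | COUNT(*)
--------+---------
ACC-101 | 2       
ACC-102 | 2       
ACC-103 | 3       
ACC-106 | 1       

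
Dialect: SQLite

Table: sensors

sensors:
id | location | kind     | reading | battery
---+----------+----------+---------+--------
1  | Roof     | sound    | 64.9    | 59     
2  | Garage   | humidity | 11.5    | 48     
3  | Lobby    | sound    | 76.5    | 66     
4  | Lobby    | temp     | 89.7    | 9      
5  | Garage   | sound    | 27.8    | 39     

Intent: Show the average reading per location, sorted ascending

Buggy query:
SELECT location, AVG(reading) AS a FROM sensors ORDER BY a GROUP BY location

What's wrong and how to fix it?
Bug: GROUP BY must precede ORDER BY

Fix: Move ORDER BY to the end, after GROUP BY

Corrected query:
SELECT location, AVG(reading) AS a FROM sensors GROUP BY location ORDER BY a

Result:
location | a    
---------+------
Garage   | 19.65
Roof     | 64.9 
Lobby    | 83.1 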